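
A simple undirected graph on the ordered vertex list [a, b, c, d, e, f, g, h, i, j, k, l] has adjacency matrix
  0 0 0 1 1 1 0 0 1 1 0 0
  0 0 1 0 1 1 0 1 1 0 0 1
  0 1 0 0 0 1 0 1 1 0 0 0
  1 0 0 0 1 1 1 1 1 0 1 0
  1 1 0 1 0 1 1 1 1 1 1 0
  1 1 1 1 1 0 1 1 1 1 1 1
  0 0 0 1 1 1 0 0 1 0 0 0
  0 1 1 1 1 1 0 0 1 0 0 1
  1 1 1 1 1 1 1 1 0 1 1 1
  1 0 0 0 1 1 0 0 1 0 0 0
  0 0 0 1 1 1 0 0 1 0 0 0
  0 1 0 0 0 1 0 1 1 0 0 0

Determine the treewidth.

A width-4 tree decomposition is:
Bags: B1 = {b, e, f, h, i}  B2 = {b, c, f, h, i}  B3 = {d, e, f, h, i}  B4 = {b, f, h, i, l}  B5 = {d, e, f, g, i}  B6 = {a, d, e, f, i}  B7 = {d, e, f, i, k}  B8 = {a, e, f, i, j}
Tree: B1–B2, B1–B3, B1–B4, B3–B5, B3–B6, B5–B7, B6–B8
Each bag holds 5 vertices, so the decomposition has width 4, which upper-bounds the treewidth. On the other hand G contains the 5-clique {d, e, f, g, i}. A clique must lie in a single bag of any decomposition, so no decomposition can have width below 4. Combining the bounds, tw(G) = 4.

4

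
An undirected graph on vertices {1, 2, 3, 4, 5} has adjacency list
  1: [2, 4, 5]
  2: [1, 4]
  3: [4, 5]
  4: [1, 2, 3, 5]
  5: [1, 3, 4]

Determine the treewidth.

A width-2 tree decomposition is:
Bags: B1 = {1, 4, 5}  B2 = {3, 4, 5}  B3 = {1, 2, 4}
Tree: B1–B2, B1–B3
Every bag has size at most 3, so the width is 3 − 1 = 2 and tw(G) ≤ 2. Conversely, {1, 2, 4} is a clique of size 3, and the vertices of any clique must share a bag in every tree decomposition; so some bag has ≥ 3 vertices and tw(G) ≥ 2. Combining the bounds, tw(G) = 2.

2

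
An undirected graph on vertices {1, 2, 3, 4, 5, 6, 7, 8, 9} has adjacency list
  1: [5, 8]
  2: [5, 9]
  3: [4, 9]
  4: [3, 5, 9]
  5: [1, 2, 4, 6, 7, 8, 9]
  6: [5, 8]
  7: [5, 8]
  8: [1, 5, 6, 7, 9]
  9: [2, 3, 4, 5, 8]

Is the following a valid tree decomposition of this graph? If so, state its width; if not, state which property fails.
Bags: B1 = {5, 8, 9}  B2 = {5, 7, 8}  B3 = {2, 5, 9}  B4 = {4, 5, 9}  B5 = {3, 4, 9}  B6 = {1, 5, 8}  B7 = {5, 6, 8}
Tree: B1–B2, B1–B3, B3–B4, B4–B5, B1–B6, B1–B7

Vertex coverage: the bags together contain {1, 2, 3, 4, 5, 6, 7, 8, 9}, the full vertex set. Edge coverage: each edge of G has both endpoints in at least one bag. Running intersection: for every vertex, the bags containing it form a connected subtree. All three properties hold, so this is a valid tree decomposition of width max|bag| − 1 = 2, and hence tw(G) ≤ 2.

Yes; width 2.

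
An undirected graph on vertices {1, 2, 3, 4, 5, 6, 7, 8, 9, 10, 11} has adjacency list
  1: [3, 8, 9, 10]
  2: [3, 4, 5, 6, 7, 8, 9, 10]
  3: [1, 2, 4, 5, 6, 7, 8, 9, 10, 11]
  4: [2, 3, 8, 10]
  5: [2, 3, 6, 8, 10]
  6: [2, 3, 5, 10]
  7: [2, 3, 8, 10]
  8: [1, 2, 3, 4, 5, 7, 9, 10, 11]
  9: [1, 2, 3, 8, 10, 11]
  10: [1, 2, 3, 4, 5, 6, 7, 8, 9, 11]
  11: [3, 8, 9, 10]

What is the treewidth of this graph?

A width-4 tree decomposition is:
Bags: B1 = {2, 3, 8, 9, 10}  B2 = {2, 3, 5, 8, 10}  B3 = {3, 8, 9, 10, 11}  B4 = {2, 3, 5, 6, 10}  B5 = {2, 3, 4, 8, 10}  B6 = {2, 3, 7, 8, 10}  B7 = {1, 3, 8, 9, 10}
Tree: B1–B2, B1–B3, B2–B4, B2–B5, B2–B6, B1–B7
Each bag holds 5 vertices, so the decomposition has width 4, which upper-bounds the treewidth. For the lower bound, the 5 vertices {1, 3, 8, 9, 10} are pairwise adjacent, and any tree decomposition puts a clique entirely inside one bag — forcing width ≥ 4. Combining the bounds, tw(G) = 4.

4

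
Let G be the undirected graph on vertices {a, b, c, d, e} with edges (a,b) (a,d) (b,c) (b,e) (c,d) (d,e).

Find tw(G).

A width-2 tree decomposition is:
Bags: B1 = {b, c, d}  B2 = {b, d, e}  B3 = {a, b, d}
Tree: B1–B2, B2–B3
The largest bag has 3 vertices, giving width 2; this decomposition certifies tw(G) ≤ 2. For the lower bound, G contains the cycle d–c–b–e–d, so G is not a forest; only forests have treewidth ≤ 1, hence tw(G) ≥ 2. Hence tw(G) = 2 exactly.

2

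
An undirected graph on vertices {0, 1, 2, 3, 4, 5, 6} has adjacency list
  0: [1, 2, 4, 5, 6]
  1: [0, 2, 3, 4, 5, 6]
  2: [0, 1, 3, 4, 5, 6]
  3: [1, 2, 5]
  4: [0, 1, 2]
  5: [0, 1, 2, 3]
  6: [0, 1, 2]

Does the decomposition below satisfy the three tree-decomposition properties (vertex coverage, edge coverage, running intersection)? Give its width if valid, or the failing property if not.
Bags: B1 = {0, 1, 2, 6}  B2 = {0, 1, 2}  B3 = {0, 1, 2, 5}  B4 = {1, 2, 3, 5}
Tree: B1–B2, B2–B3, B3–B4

A tree decomposition must satisfy three properties: every vertex lies in some bag; for every edge, both endpoints lie together in some bag; and for every vertex, the bags containing it form a connected subtree. Here vertex 4 appears in no bag, so the decomposition is invalid.

No — vertex 4 appears in no bag.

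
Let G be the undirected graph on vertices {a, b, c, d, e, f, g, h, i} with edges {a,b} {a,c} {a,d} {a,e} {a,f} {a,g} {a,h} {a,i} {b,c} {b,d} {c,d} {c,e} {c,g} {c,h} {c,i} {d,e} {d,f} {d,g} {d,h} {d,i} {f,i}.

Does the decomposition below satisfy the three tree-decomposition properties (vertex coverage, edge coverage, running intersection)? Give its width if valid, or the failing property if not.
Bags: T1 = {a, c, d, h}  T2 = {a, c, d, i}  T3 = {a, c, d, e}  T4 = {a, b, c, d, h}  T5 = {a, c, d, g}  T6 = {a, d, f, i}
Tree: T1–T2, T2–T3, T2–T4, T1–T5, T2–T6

No — bags containing vertex h are not connected in the tree.

A tree decomposition must satisfy three properties: every vertex lies in some bag; for every edge, both endpoints lie together in some bag; and for every vertex, the bags containing it form a connected subtree. Here bags containing vertex h are not connected in the tree, so the decomposition is invalid.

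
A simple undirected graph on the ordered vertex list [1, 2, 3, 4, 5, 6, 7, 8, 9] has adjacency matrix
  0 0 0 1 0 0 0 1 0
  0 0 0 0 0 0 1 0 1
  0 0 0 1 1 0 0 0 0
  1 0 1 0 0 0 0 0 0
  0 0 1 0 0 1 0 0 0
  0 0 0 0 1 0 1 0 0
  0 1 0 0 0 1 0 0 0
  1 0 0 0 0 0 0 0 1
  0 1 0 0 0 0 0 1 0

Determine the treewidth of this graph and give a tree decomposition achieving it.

Treewidth 2.
Bags: B1 = {2, 7, 9}  B2 = {7, 8, 9}  B3 = {1, 7, 8}  B4 = {1, 4, 7}  B5 = {3, 4, 7}  B6 = {3, 5, 7}  B7 = {5, 6, 7}
Tree: B1–B2, B2–B3, B3–B4, B4–B5, B5–B6, B6–B7

Each bag holds 3 vertices, so the decomposition has width 2, which upper-bounds the treewidth. For the lower bound, G contains the cycle 7–2–9–8–1–4–3–5–6–7, so G is not a forest; only forests have treewidth ≤ 1, hence tw(G) ≥ 2. Combining the bounds, tw(G) = 2.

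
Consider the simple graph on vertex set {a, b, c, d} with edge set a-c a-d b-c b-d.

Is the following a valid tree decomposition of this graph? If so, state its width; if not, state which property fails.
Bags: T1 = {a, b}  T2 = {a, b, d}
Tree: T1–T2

A tree decomposition must satisfy three properties: every vertex lies in some bag; for every edge, both endpoints lie together in some bag; and for every vertex, the bags containing it form a connected subtree. Here vertex c appears in no bag, so the decomposition is invalid.

No — vertex c appears in no bag.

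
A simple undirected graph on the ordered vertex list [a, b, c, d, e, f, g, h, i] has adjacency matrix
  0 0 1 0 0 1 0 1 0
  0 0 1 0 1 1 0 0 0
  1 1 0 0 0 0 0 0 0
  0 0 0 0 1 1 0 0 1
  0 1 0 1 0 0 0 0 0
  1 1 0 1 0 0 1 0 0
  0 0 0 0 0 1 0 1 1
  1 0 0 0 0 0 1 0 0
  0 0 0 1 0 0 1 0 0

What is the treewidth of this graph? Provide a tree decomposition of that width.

Treewidth 3.
One such decomposition:
Bags: B1 = {d, g, h, i}  B2 = {d, f, g, h}  B3 = {a, d, f, h}  B4 = {a, d, e, f}  B5 = {a, b, e, f}  B6 = {a, b, c, e}
Tree: B1–B2, B2–B3, B3–B4, B4–B5, B5–B6

The largest bag has 4 vertices, giving width 3; this decomposition certifies tw(G) ≤ 3. For the lower bound: the 4 vertex sets {g,h,i}, {d}, {f}, {a,b,c,e} are disjoint, each induces a connected subgraph, and every pair is joined by at least one edge of G. Contracting each set to a single vertex therefore yields K_{4} as a minor, and since treewidth is minor-monotone, tw(G) ≥ tw(K_{4}) = 3. Hence tw(G) = 3 exactly.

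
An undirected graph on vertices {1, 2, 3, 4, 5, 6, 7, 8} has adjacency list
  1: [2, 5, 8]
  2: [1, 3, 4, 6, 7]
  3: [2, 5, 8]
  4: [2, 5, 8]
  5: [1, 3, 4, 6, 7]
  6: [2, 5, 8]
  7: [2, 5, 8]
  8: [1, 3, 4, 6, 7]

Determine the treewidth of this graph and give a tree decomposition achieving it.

Treewidth 3.
Bags: B1 = {2, 4, 5, 8}  B2 = {2, 3, 5, 8}  B3 = {1, 2, 5, 8}  B4 = {2, 5, 7, 8}  B5 = {2, 5, 6, 8}
Tree: B1–B2, B2–B3, B3–B4, B4–B5

Each bag holds 4 vertices, so the decomposition has width 3, which upper-bounds the treewidth. For the lower bound: the 4 vertex sets {2,4}, {3,8}, {5}, {1} are disjoint, each induces a connected subgraph, and every pair is joined by at least one edge of G. Contracting each set to a single vertex therefore yields K_{4} as a minor, and since treewidth is minor-monotone, tw(G) ≥ tw(K_{4}) = 3. Hence tw(G) = 3 exactly.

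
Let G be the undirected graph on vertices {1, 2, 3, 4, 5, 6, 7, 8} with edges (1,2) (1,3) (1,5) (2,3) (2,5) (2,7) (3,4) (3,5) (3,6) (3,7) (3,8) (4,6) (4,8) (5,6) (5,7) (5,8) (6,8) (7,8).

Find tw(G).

3

A width-3 tree decomposition is:
Bags: B1 = {1, 2, 3, 5}  B2 = {2, 3, 5, 7}  B3 = {3, 5, 7, 8}  B4 = {3, 5, 6, 8}  B5 = {3, 4, 6, 8}
Tree: B1–B2, B2–B3, B3–B4, B4–B5
The largest bag has 4 vertices, giving width 3; this decomposition certifies tw(G) ≤ 3. On the other hand G contains the 4-clique {3, 4, 6, 8}. A clique must lie in a single bag of any decomposition, so no decomposition can have width below 3. Hence tw(G) = 3 exactly.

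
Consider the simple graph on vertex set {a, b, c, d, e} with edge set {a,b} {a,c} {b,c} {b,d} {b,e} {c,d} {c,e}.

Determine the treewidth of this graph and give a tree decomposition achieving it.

The largest bag has 3 vertices, giving width 2; this decomposition certifies tw(G) ≤ 2. Conversely, {b, c, d} is a clique of size 3, and the vertices of any clique must share a bag in every tree decomposition; so some bag has ≥ 3 vertices and tw(G) ≥ 2. Therefore the treewidth is 2.

Treewidth 2.
One optimal decomposition is:
Bags: B1 = {b, c, d}  B2 = {b, c, e}  B3 = {a, b, c}
Tree: B1–B2, B2–B3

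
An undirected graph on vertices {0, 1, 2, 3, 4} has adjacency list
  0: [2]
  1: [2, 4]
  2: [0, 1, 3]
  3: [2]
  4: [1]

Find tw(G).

A width-1 tree decomposition is:
Bags: B1 = {0, 2}  B2 = {1, 2}  B3 = {2, 3}  B4 = {1, 4}
Tree: B1–B2, B1–B3, B2–B4
Each bag holds 2 vertices, so the decomposition has width 1, which upper-bounds the treewidth. Since G has at least one edge (e.g. 2–0), it is not an edgeless graph, so tw(G) ≥ 1. Hence tw(G) = 1 exactly.

1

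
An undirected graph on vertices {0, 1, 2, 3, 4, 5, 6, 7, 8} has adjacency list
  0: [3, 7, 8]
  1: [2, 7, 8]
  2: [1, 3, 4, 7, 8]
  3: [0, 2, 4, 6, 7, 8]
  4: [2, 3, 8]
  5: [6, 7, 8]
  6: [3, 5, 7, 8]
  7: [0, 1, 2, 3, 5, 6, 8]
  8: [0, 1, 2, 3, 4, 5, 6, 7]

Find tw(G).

A width-3 tree decomposition is:
Bags: B1 = {0, 3, 7, 8}  B2 = {3, 6, 7, 8}  B3 = {2, 3, 7, 8}  B4 = {1, 2, 7, 8}  B5 = {5, 6, 7, 8}  B6 = {2, 3, 4, 8}
Tree: B1–B2, B2–B3, B3–B4, B2–B5, B3–B6
Each bag holds 4 vertices, so the decomposition has width 3, which upper-bounds the treewidth. For the lower bound, the 4 vertices {2, 3, 4, 8} are pairwise adjacent, and any tree decomposition puts a clique entirely inside one bag — forcing width ≥ 3. The upper and lower bounds meet at 3, so that is the treewidth.

3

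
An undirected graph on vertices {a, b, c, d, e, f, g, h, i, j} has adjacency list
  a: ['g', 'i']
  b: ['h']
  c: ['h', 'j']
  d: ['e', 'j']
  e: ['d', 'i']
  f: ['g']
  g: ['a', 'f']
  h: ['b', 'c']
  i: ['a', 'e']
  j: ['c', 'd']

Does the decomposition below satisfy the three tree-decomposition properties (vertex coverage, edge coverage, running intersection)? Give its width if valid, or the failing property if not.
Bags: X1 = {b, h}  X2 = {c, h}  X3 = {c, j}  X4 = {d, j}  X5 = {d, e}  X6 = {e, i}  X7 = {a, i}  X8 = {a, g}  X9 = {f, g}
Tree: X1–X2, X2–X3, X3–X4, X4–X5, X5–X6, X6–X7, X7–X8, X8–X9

Vertex coverage: the bags together contain {a, b, c, d, e, f, g, h, i, j}, the full vertex set. Edge coverage: each edge of G has both endpoints in at least one bag. Running intersection: for every vertex, the bags containing it form a connected subtree. All three properties hold, so this is a valid tree decomposition of width max|bag| − 1 = 1, and hence tw(G) ≤ 1.

Yes; width 1.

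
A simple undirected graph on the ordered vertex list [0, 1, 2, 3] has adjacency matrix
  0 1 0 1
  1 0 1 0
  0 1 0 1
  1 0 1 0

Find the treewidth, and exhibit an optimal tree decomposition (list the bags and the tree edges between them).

Every bag has size at most 3, so the width is 3 − 1 = 2 and tw(G) ≤ 2. For the lower bound, G contains the cycle 1–0–3–2–1, so G is not a forest; only forests have treewidth ≤ 1, hence tw(G) ≥ 2. Combining the bounds, tw(G) = 2.

Treewidth 2.
Bags: B1 = {0, 1, 3}  B2 = {1, 2, 3}
Tree: B1–B2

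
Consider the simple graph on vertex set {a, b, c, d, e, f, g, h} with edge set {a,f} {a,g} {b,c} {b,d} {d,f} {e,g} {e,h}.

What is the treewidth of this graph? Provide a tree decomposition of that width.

Treewidth 1.
Bags: B1 = {e, h}  B2 = {e, g}  B3 = {a, g}  B4 = {a, f}  B5 = {d, f}  B6 = {b, d}  B7 = {b, c}
Tree: B1–B2, B2–B3, B3–B4, B4–B5, B5–B6, B6–B7

Each bag holds 2 vertices, so the decomposition has width 1, which upper-bounds the treewidth. G has an edge, so its treewidth is at least 1. Hence tw(G) = 1 exactly.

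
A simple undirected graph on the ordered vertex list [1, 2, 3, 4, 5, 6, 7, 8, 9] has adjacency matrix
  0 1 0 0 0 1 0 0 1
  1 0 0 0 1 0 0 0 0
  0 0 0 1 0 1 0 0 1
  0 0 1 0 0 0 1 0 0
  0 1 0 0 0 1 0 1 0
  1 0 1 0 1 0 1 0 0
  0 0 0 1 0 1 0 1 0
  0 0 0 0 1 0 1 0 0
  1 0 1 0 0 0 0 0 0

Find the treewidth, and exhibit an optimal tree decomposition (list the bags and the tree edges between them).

Treewidth 3.
One such decomposition:
Bags: B1 = {1, 3, 4, 9}  B2 = {1, 3, 4, 6}  B3 = {1, 4, 6, 7}  B4 = {1, 2, 6, 7}  B5 = {2, 5, 6, 7}  B6 = {2, 5, 7, 8}
Tree: B1–B2, B2–B3, B3–B4, B4–B5, B5–B6

Each bag holds 4 vertices, so the decomposition has width 3, which upper-bounds the treewidth. For the lower bound: the 4 vertex sets {3,4,9}, {1}, {6}, {2,5,7,8} are disjoint, each induces a connected subgraph, and every pair is joined by at least one edge of G. Contracting each set to a single vertex therefore yields K_{4} as a minor, and since treewidth is minor-monotone, tw(G) ≥ tw(K_{4}) = 3. The upper and lower bounds meet at 3, so that is the treewidth.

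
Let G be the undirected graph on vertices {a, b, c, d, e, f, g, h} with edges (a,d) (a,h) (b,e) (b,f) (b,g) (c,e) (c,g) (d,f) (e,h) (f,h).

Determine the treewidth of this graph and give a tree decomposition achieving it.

Treewidth 2.
One optimal decomposition is:
Bags: B1 = {a, d, h}  B2 = {d, f, h}  B3 = {e, f, h}  B4 = {b, e, f}  B5 = {b, c, e}  B6 = {b, c, g}
Tree: B1–B2, B2–B3, B3–B4, B4–B5, B5–B6

Every bag has size at most 3, so the width is 3 − 1 = 2 and tw(G) ≤ 2. Since a–d–f–h–a is a cycle in G, G is not acyclic. Forests are exactly the graphs of treewidth ≤ 1, so tw(G) ≥ 2. The upper and lower bounds meet at 2, so that is the treewidth.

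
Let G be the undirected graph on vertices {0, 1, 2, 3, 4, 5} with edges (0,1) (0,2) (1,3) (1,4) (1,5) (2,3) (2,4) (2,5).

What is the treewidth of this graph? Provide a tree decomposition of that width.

Each bag holds 3 vertices, so the decomposition has width 2, which upper-bounds the treewidth. For the lower bound, G contains the cycle 1–5–2–4–1, so G is not a forest; only forests have treewidth ≤ 1, hence tw(G) ≥ 2. Combining the bounds, tw(G) = 2.

Treewidth 2.
Bags: B1 = {1, 2, 5}  B2 = {1, 2, 4}  B3 = {1, 2, 3}  B4 = {0, 1, 2}
Tree: B1–B2, B2–B3, B3–B4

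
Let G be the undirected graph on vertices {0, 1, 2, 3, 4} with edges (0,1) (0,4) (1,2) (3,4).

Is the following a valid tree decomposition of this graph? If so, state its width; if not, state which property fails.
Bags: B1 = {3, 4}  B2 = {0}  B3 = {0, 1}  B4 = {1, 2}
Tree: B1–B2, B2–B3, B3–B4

No — edge (4,0) lies in no bag.

A tree decomposition must satisfy three properties: every vertex lies in some bag; for every edge, both endpoints lie together in some bag; and for every vertex, the bags containing it form a connected subtree. Here edge (4,0) lies in no bag, so the decomposition is invalid.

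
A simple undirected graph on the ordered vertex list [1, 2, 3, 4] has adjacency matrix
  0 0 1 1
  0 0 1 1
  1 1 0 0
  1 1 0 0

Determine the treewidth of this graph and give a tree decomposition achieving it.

The largest bag has 3 vertices, giving width 2; this decomposition certifies tw(G) ≤ 2. The edges 4–2–3–1–4 form a cycle, so G is not a tree and its treewidth is at least 2. Therefore the treewidth is 2.

Treewidth 2.
Bags: B1 = {2, 3, 4}  B2 = {1, 3, 4}
Tree: B1–B2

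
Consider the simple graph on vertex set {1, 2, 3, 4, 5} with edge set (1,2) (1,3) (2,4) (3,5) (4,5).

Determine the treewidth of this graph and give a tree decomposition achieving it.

Every bag has size at most 3, so the width is 3 − 1 = 2 and tw(G) ≤ 2. Since 1–3–5–4–2–1 is a cycle in G, G is not acyclic. Forests are exactly the graphs of treewidth ≤ 1, so tw(G) ≥ 2. Combining the bounds, tw(G) = 2.

Treewidth 2.
One optimal decomposition is:
Bags: B1 = {1, 3, 5}  B2 = {1, 4, 5}  B3 = {1, 2, 4}
Tree: B1–B2, B2–B3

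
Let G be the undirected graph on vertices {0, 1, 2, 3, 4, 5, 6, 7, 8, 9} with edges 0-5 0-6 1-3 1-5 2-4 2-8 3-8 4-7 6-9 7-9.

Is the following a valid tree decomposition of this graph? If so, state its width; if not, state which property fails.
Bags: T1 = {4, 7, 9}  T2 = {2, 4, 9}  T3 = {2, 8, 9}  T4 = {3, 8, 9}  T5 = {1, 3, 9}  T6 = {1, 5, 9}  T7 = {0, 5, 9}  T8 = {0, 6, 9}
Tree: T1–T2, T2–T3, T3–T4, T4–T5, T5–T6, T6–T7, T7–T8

Yes; width 2.

Vertex coverage: the bags together contain {0, 1, 2, 3, 4, 5, 6, 7, 8, 9}, the full vertex set. Edge coverage: each edge of G has both endpoints in at least one bag. Running intersection: for every vertex, the bags containing it form a connected subtree. All three properties hold, so this is a valid tree decomposition of width max|bag| − 1 = 2, and hence tw(G) ≤ 2.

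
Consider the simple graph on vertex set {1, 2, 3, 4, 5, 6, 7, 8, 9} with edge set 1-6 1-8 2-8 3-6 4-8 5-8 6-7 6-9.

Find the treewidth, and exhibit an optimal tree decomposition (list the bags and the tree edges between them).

Each bag holds 2 vertices, so the decomposition has width 1, which upper-bounds the treewidth. Since G has at least one edge (e.g. 6–9), it is not an edgeless graph, so tw(G) ≥ 1. Therefore the treewidth is 1.

Treewidth 1.
One such decomposition:
Bags: B1 = {6, 9}  B2 = {3, 6}  B3 = {6, 7}  B4 = {1, 6}  B5 = {1, 8}  B6 = {4, 8}  B7 = {5, 8}  B8 = {2, 8}
Tree: B1–B2, B2–B3, B3–B4, B4–B5, B5–B6, B5–B7, B7–B8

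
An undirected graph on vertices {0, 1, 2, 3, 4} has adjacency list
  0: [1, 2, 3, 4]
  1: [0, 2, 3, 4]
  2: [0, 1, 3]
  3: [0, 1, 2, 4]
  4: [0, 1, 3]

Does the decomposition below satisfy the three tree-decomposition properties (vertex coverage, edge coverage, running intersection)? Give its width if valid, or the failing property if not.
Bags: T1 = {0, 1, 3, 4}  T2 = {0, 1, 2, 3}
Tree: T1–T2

Yes; width 3.

Checking the three conditions: (i) the bags cover all of {0, 1, 2, 3, 4}; (ii) for each edge, some bag contains both endpoints; (iii) the bags containing any fixed vertex form a subtree. All hold, so the decomposition is valid with width 4 − 1 = 3.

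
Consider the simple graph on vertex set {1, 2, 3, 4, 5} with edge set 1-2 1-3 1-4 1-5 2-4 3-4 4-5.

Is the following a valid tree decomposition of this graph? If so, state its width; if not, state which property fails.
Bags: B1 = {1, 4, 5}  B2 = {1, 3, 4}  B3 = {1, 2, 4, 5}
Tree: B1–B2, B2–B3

A tree decomposition must satisfy three properties: every vertex lies in some bag; for every edge, both endpoints lie together in some bag; and for every vertex, the bags containing it form a connected subtree. Here bags containing vertex 5 are not connected in the tree, so the decomposition is invalid.

No — bags containing vertex 5 are not connected in the tree.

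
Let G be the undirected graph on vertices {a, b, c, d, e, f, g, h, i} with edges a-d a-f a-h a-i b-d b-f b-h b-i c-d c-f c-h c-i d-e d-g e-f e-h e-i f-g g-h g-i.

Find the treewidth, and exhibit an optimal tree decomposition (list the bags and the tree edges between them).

Treewidth 4.
Bags: B1 = {d, e, f, h, i}  B2 = {c, d, f, h, i}  B3 = {a, d, f, h, i}  B4 = {b, d, f, h, i}  B5 = {d, f, g, h, i}
Tree: B1–B2, B2–B3, B3–B4, B4–B5

The largest bag has 5 vertices, giving width 4; this decomposition certifies tw(G) ≤ 4. For the lower bound: the 5 vertex sets {d,e}, {c,f}, {a,i}, {h}, {b} are disjoint, each induces a connected subgraph, and every pair is joined by at least one edge of G. Contracting each set to a single vertex therefore yields K_{5} as a minor, and since treewidth is minor-monotone, tw(G) ≥ tw(K_{5}) = 4. Hence tw(G) = 4 exactly.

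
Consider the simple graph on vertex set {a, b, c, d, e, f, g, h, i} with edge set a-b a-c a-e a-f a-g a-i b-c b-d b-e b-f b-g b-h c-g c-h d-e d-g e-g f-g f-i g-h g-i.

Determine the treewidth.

A width-3 tree decomposition is:
Bags: B1 = {b, c, g, h}  B2 = {a, b, c, g}  B3 = {a, b, f, g}  B4 = {a, f, g, i}  B5 = {a, b, e, g}  B6 = {b, d, e, g}
Tree: B1–B2, B2–B3, B3–B4, B3–B5, B5–B6
Each bag holds 4 vertices, so the decomposition has width 3, which upper-bounds the treewidth. On the other hand G contains the 4-clique {b, d, e, g}. A clique must lie in a single bag of any decomposition, so no decomposition can have width below 3. Combining the bounds, tw(G) = 3.

3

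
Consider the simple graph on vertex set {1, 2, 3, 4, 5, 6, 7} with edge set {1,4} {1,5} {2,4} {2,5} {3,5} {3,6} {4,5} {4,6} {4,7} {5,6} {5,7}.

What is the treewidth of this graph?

A width-2 tree decomposition is:
Bags: B1 = {4, 5, 7}  B2 = {1, 4, 5}  B3 = {4, 5, 6}  B4 = {2, 4, 5}  B5 = {3, 5, 6}
Tree: B1–B2, B1–B3, B3–B4, B3–B5
Every bag has size at most 3, so the width is 3 − 1 = 2 and tw(G) ≤ 2. Conversely, {3, 5, 6} is a clique of size 3, and the vertices of any clique must share a bag in every tree decomposition; so some bag has ≥ 3 vertices and tw(G) ≥ 2. Hence tw(G) = 2 exactly.

2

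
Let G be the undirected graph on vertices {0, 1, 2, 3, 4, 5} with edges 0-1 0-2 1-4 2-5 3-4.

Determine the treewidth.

A width-1 tree decomposition is:
Bags: B1 = {3, 4}  B2 = {1, 4}  B3 = {0, 1}  B4 = {0, 2}  B5 = {2, 5}
Tree: B1–B2, B2–B3, B3–B4, B4–B5
Every bag has size at most 2, so the width is 2 − 1 = 1 and tw(G) ≤ 1. Any graph with an edge has treewidth ≥ 1, and G has the edge 3–4. Therefore the treewidth is 1.

1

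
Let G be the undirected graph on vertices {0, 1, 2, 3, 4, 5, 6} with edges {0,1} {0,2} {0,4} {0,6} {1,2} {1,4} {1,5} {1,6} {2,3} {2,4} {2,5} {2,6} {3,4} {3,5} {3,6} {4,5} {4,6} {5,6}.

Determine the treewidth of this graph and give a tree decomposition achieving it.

Treewidth 4.
One such decomposition:
Bags: B1 = {1, 2, 4, 5, 6}  B2 = {2, 3, 4, 5, 6}  B3 = {0, 1, 2, 4, 6}
Tree: B1–B2, B1–B3

Every bag has size at most 5, so the width is 5 − 1 = 4 and tw(G) ≤ 4. On the other hand G contains the 5-clique {0, 1, 2, 4, 6}. A clique must lie in a single bag of any decomposition, so no decomposition can have width below 4. Combining the bounds, tw(G) = 4.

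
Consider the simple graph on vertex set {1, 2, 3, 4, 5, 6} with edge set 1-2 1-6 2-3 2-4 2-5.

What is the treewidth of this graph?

A width-1 tree decomposition is:
Bags: B1 = {1, 2}  B2 = {2, 3}  B3 = {2, 4}  B4 = {1, 6}  B5 = {2, 5}
Tree: B1–B2, B2–B3, B1–B4, B3–B5
Each bag holds 2 vertices, so the decomposition has width 1, which upper-bounds the treewidth. Since G has at least one edge (e.g. 2–1), it is not an edgeless graph, so tw(G) ≥ 1. Combining the bounds, tw(G) = 1.

1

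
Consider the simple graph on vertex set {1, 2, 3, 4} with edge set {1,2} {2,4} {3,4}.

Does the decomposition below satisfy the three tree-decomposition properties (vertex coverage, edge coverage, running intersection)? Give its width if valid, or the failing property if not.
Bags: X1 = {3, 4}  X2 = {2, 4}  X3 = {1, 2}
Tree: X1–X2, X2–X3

Vertex coverage: the bags together contain {1, 2, 3, 4}, the full vertex set. Edge coverage: each edge of G has both endpoints in at least one bag. Running intersection: for every vertex, the bags containing it form a connected subtree. All three properties hold, so this is a valid tree decomposition of width max|bag| − 1 = 1, and hence tw(G) ≤ 1.

Yes; width 1.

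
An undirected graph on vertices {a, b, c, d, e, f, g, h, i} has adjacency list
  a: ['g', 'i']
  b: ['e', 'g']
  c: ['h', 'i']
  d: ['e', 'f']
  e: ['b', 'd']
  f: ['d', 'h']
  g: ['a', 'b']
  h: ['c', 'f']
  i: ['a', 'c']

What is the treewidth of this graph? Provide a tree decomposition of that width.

Each bag holds 3 vertices, so the decomposition has width 2, which upper-bounds the treewidth. For the lower bound, G contains the cycle g–a–i–c–h–f–d–e–b–g, so G is not a forest; only forests have treewidth ≤ 1, hence tw(G) ≥ 2. Hence tw(G) = 2 exactly.

Treewidth 2.
One optimal decomposition is:
Bags: B1 = {a, g, i}  B2 = {c, g, i}  B3 = {c, g, h}  B4 = {f, g, h}  B5 = {d, f, g}  B6 = {d, e, g}  B7 = {b, e, g}
Tree: B1–B2, B2–B3, B3–B4, B4–B5, B5–B6, B6–B7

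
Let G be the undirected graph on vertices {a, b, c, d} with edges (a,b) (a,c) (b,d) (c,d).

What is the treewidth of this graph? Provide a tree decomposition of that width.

Every bag has size at most 3, so the width is 3 − 1 = 2 and tw(G) ≤ 2. For the lower bound, G contains the cycle d–c–a–b–d, so G is not a forest; only forests have treewidth ≤ 1, hence tw(G) ≥ 2. Combining the bounds, tw(G) = 2.

Treewidth 2.
One optimal decomposition is:
Bags: B1 = {a, c, d}  B2 = {a, b, d}
Tree: B1–B2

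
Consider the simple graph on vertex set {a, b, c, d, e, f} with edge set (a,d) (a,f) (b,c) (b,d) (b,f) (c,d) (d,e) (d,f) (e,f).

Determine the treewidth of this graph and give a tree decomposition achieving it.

The largest bag has 3 vertices, giving width 2; this decomposition certifies tw(G) ≤ 2. Conversely, {b, c, d} is a clique of size 3, and the vertices of any clique must share a bag in every tree decomposition; so some bag has ≥ 3 vertices and tw(G) ≥ 2. Combining the bounds, tw(G) = 2.

Treewidth 2.
One such decomposition:
Bags: B1 = {d, e, f}  B2 = {b, d, f}  B3 = {b, c, d}  B4 = {a, d, f}
Tree: B1–B2, B2–B3, B2–B4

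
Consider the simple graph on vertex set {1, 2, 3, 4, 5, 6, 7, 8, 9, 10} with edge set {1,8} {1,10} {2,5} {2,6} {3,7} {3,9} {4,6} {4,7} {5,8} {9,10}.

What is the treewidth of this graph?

2

A width-2 tree decomposition is:
Bags: B1 = {3, 9, 10}  B2 = {1, 3, 10}  B3 = {1, 3, 8}  B4 = {3, 5, 8}  B5 = {2, 3, 5}  B6 = {2, 3, 6}  B7 = {3, 4, 6}  B8 = {3, 4, 7}
Tree: B1–B2, B2–B3, B3–B4, B4–B5, B5–B6, B6–B7, B7–B8
Every bag has size at most 3, so the width is 3 − 1 = 2 and tw(G) ≤ 2. For the lower bound, G contains the cycle 3–9–10–1–8–5–2–6–4–7–3, so G is not a forest; only forests have treewidth ≤ 1, hence tw(G) ≥ 2. Hence tw(G) = 2 exactly.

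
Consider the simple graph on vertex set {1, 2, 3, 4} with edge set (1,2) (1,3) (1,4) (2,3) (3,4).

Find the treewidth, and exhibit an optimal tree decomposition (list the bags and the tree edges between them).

The largest bag has 3 vertices, giving width 2; this decomposition certifies tw(G) ≤ 2. On the other hand G contains the 3-clique {1, 2, 3}. A clique must lie in a single bag of any decomposition, so no decomposition can have width below 2. Hence tw(G) = 2 exactly.

Treewidth 2.
Bags: B1 = {1, 3, 4}  B2 = {1, 2, 3}
Tree: B1–B2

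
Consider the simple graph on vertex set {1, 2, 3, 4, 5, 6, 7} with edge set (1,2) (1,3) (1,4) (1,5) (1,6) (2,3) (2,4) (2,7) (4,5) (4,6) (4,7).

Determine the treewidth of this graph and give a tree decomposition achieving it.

Every bag has size at most 3, so the width is 3 − 1 = 2 and tw(G) ≤ 2. For the lower bound, the 3 vertices {1, 2, 3} are pairwise adjacent, and any tree decomposition puts a clique entirely inside one bag — forcing width ≥ 2. Combining the bounds, tw(G) = 2.

Treewidth 2.
One such decomposition:
Bags: B1 = {2, 4, 7}  B2 = {1, 2, 4}  B3 = {1, 2, 3}  B4 = {1, 4, 5}  B5 = {1, 4, 6}
Tree: B1–B2, B2–B3, B2–B4, B4–B5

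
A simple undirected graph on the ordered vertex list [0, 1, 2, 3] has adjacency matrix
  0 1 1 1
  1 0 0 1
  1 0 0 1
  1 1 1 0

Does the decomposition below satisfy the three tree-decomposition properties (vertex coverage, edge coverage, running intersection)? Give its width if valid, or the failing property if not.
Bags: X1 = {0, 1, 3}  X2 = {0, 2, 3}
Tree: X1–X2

Checking the three conditions: (i) the bags cover all of {0, 1, 2, 3}; (ii) for each edge, some bag contains both endpoints; (iii) the bags containing any fixed vertex form a subtree. All hold, so the decomposition is valid with width 3 − 1 = 2.

Yes; width 2.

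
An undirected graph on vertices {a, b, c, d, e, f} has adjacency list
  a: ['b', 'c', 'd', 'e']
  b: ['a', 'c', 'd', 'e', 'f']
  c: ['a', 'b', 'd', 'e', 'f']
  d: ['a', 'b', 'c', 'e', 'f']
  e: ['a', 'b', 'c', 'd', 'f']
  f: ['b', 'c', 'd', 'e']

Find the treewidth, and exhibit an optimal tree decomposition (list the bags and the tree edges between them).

Every bag has size at most 5, so the width is 5 − 1 = 4 and tw(G) ≤ 4. On the other hand G contains the 5-clique {b, c, d, e, f}. A clique must lie in a single bag of any decomposition, so no decomposition can have width below 4. Combining the bounds, tw(G) = 4.

Treewidth 4.
Bags: B1 = {b, c, d, e, f}  B2 = {a, b, c, d, e}
Tree: B1–B2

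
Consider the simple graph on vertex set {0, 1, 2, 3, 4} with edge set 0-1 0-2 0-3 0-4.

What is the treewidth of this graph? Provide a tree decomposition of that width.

Treewidth 1.
One such decomposition:
Bags: B1 = {0, 1}  B2 = {0, 4}  B3 = {0, 3}  B4 = {0, 2}
Tree: B1–B2, B1–B3, B3–B4

The largest bag has 2 vertices, giving width 1; this decomposition certifies tw(G) ≤ 1. Any graph with an edge has treewidth ≥ 1, and G has the edge 1–0. Hence tw(G) = 1 exactly.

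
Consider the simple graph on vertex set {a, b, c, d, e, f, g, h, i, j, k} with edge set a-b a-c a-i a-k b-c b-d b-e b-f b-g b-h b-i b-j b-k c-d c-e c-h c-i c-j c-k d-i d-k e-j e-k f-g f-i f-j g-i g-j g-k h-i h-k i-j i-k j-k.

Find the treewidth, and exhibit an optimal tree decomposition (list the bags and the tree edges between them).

Treewidth 4.
One such decomposition:
Bags: B1 = {b, g, i, j, k}  B2 = {b, c, i, j, k}  B3 = {b, c, d, i, k}  B4 = {b, c, e, j, k}  B5 = {b, f, g, i, j}  B6 = {a, b, c, i, k}  B7 = {b, c, h, i, k}
Tree: B1–B2, B2–B3, B2–B4, B1–B5, B2–B6, B6–B7

The largest bag has 5 vertices, giving width 4; this decomposition certifies tw(G) ≤ 4. Conversely, {b, f, g, i, j} is a clique of size 5, and the vertices of any clique must share a bag in every tree decomposition; so some bag has ≥ 5 vertices and tw(G) ≥ 4. Combining the bounds, tw(G) = 4.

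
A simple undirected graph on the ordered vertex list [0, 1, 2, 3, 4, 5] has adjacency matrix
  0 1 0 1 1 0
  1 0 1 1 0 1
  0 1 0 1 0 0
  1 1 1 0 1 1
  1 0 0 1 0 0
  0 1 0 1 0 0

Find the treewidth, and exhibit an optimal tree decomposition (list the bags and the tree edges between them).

Every bag has size at most 3, so the width is 3 − 1 = 2 and tw(G) ≤ 2. On the other hand G contains the 3-clique {0, 1, 3}. A clique must lie in a single bag of any decomposition, so no decomposition can have width below 2. The upper and lower bounds meet at 2, so that is the treewidth.

Treewidth 2.
One optimal decomposition is:
Bags: B1 = {0, 1, 3}  B2 = {1, 2, 3}  B3 = {1, 3, 5}  B4 = {0, 3, 4}
Tree: B1–B2, B1–B3, B1–B4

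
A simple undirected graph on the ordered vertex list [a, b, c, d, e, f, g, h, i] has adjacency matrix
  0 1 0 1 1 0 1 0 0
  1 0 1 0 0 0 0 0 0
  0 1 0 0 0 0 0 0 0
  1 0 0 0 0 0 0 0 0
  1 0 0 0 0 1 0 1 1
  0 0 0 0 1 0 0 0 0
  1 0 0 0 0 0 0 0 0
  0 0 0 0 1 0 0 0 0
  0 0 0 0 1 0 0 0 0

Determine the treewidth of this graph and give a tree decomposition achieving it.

Every bag has size at most 2, so the width is 2 − 1 = 1 and tw(G) ≤ 1. Any graph with an edge has treewidth ≥ 1, and G has the edge a–e. Therefore the treewidth is 1.

Treewidth 1.
Bags: B1 = {a, e}  B2 = {a, d}  B3 = {e, f}  B4 = {a, b}  B5 = {e, i}  B6 = {e, h}  B7 = {b, c}  B8 = {a, g}
Tree: B1–B2, B1–B3, B1–B4, B1–B5, B3–B6, B4–B7, B1–B8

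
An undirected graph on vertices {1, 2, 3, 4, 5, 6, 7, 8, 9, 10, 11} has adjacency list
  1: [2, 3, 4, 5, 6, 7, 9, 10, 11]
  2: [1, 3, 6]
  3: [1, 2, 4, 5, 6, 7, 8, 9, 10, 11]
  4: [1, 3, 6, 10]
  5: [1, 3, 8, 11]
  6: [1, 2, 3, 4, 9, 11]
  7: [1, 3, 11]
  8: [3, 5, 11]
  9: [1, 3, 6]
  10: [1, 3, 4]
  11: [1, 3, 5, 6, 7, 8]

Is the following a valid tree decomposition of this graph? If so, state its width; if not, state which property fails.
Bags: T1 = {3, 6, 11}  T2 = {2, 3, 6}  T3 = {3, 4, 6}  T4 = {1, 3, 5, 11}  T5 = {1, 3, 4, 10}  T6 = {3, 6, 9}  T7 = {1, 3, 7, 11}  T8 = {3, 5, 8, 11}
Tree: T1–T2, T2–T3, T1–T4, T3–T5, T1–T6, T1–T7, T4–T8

No — edge (1,6) lies in no bag.

A tree decomposition must satisfy three properties: every vertex lies in some bag; for every edge, both endpoints lie together in some bag; and for every vertex, the bags containing it form a connected subtree. Here edge (1,6) lies in no bag, so the decomposition is invalid.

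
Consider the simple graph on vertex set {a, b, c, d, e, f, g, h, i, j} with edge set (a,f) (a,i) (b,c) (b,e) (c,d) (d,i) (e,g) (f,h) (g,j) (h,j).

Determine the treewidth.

2

A width-2 tree decomposition is:
Bags: B1 = {b, e, g}  B2 = {b, c, g}  B3 = {c, d, g}  B4 = {d, g, i}  B5 = {a, g, i}  B6 = {a, f, g}  B7 = {f, g, h}  B8 = {g, h, j}
Tree: B1–B2, B2–B3, B3–B4, B4–B5, B5–B6, B6–B7, B7–B8
Each bag holds 3 vertices, so the decomposition has width 2, which upper-bounds the treewidth. Since g–e–b–c–d–i–a–f–h–j–g is a cycle in G, G is not acyclic. Forests are exactly the graphs of treewidth ≤ 1, so tw(G) ≥ 2. The upper and lower bounds meet at 2, so that is the treewidth.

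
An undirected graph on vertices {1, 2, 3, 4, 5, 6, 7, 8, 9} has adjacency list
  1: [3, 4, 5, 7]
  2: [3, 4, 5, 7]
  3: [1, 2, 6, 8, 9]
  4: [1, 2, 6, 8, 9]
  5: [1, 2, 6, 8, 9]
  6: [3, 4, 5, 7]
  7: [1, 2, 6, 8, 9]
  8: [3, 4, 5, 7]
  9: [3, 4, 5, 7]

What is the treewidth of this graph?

A width-4 tree decomposition is:
Bags: B1 = {3, 4, 5, 6, 7}  B2 = {2, 3, 4, 5, 7}  B3 = {3, 4, 5, 7, 9}  B4 = {1, 3, 4, 5, 7}  B5 = {3, 4, 5, 7, 8}
Tree: B1–B2, B2–B3, B3–B4, B4–B5
Each bag holds 5 vertices, so the decomposition has width 4, which upper-bounds the treewidth. For the lower bound: the 5 vertex sets {3,6}, {2,4}, {5,9}, {7}, {1} are disjoint, each induces a connected subgraph, and every pair is joined by at least one edge of G. Contracting each set to a single vertex therefore yields K_{5} as a minor, and since treewidth is minor-monotone, tw(G) ≥ tw(K_{5}) = 4. Hence tw(G) = 4 exactly.

4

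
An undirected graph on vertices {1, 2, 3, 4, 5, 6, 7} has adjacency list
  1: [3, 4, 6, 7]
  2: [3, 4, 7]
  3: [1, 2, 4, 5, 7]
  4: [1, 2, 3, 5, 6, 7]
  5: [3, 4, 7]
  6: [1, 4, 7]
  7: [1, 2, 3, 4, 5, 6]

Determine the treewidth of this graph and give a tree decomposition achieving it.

Each bag holds 4 vertices, so the decomposition has width 3, which upper-bounds the treewidth. Conversely, {1, 3, 4, 7} is a clique of size 4, and the vertices of any clique must share a bag in every tree decomposition; so some bag has ≥ 4 vertices and tw(G) ≥ 3. Hence tw(G) = 3 exactly.

Treewidth 3.
One such decomposition:
Bags: B1 = {2, 3, 4, 7}  B2 = {3, 4, 5, 7}  B3 = {1, 3, 4, 7}  B4 = {1, 4, 6, 7}
Tree: B1–B2, B2–B3, B3–B4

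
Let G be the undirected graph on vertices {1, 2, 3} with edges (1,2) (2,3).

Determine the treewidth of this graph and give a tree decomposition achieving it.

Every bag has size at most 2, so the width is 2 − 1 = 1 and tw(G) ≤ 1. G has an edge, so its treewidth is at least 1. The upper and lower bounds meet at 1, so that is the treewidth.

Treewidth 1.
One optimal decomposition is:
Bags: B1 = {1, 2}  B2 = {2, 3}
Tree: B1–B2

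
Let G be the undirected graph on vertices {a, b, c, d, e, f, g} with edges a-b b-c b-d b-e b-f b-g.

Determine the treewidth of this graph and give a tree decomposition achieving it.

Each bag holds 2 vertices, so the decomposition has width 1, which upper-bounds the treewidth. G has an edge, so its treewidth is at least 1. Combining the bounds, tw(G) = 1.

Treewidth 1.
One such decomposition:
Bags: B1 = {b, d}  B2 = {b, g}  B3 = {a, b}  B4 = {b, c}  B5 = {b, e}  B6 = {b, f}
Tree: B1–B2, B1–B3, B1–B4, B2–B5, B3–B6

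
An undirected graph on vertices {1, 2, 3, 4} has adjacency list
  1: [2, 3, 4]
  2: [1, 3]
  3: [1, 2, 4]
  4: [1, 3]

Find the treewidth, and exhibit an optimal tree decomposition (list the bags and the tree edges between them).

The largest bag has 3 vertices, giving width 2; this decomposition certifies tw(G) ≤ 2. For the lower bound, the 3 vertices {1, 2, 3} are pairwise adjacent, and any tree decomposition puts a clique entirely inside one bag — forcing width ≥ 2. Therefore the treewidth is 2.

Treewidth 2.
Bags: B1 = {1, 3, 4}  B2 = {1, 2, 3}
Tree: B1–B2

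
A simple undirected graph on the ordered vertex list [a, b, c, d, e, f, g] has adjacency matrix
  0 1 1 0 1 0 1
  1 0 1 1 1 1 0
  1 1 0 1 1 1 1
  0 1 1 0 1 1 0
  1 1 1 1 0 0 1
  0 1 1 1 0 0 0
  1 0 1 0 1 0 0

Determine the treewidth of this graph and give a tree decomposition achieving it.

The largest bag has 4 vertices, giving width 3; this decomposition certifies tw(G) ≤ 3. Conversely, {a, c, e, g} is a clique of size 4, and the vertices of any clique must share a bag in every tree decomposition; so some bag has ≥ 4 vertices and tw(G) ≥ 3. Hence tw(G) = 3 exactly.

Treewidth 3.
One optimal decomposition is:
Bags: B1 = {a, b, c, e}  B2 = {a, c, e, g}  B3 = {b, c, d, e}  B4 = {b, c, d, f}
Tree: B1–B2, B1–B3, B3–B4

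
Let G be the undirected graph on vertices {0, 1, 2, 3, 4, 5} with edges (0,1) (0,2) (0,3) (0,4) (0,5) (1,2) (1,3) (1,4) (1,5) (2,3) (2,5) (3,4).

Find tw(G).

3

A width-3 tree decomposition is:
Bags: B1 = {0, 1, 2, 3}  B2 = {0, 1, 2, 5}  B3 = {0, 1, 3, 4}
Tree: B1–B2, B1–B3
Every bag has size at most 4, so the width is 4 − 1 = 3 and tw(G) ≤ 3. For the lower bound, the 4 vertices {0, 1, 2, 3} are pairwise adjacent, and any tree decomposition puts a clique entirely inside one bag — forcing width ≥ 3. Combining the bounds, tw(G) = 3.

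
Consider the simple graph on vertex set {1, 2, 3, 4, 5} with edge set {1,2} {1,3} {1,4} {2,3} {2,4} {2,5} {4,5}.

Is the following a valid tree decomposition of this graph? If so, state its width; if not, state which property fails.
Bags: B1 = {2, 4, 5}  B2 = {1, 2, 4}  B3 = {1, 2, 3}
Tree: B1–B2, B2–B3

Vertex coverage: the bags together contain {1, 2, 3, 4, 5}, the full vertex set. Edge coverage: each edge of G has both endpoints in at least one bag. Running intersection: for every vertex, the bags containing it form a connected subtree. All three properties hold, so this is a valid tree decomposition of width max|bag| − 1 = 2, and hence tw(G) ≤ 2.

Yes; width 2.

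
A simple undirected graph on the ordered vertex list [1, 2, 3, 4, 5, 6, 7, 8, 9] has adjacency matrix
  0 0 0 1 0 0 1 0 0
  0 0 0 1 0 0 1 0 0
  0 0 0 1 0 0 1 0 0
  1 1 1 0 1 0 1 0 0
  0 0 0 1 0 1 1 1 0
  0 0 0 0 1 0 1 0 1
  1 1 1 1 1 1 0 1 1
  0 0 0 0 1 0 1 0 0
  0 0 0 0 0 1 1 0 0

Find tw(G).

2

A width-2 tree decomposition is:
Bags: B1 = {3, 4, 7}  B2 = {4, 5, 7}  B3 = {1, 4, 7}  B4 = {2, 4, 7}  B5 = {5, 6, 7}  B6 = {6, 7, 9}  B7 = {5, 7, 8}
Tree: B1–B2, B2–B3, B1–B4, B2–B5, B5–B6, B2–B7
The largest bag has 3 vertices, giving width 2; this decomposition certifies tw(G) ≤ 2. Conversely, {5, 7, 8} is a clique of size 3, and the vertices of any clique must share a bag in every tree decomposition; so some bag has ≥ 3 vertices and tw(G) ≥ 2. The upper and lower bounds meet at 2, so that is the treewidth.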